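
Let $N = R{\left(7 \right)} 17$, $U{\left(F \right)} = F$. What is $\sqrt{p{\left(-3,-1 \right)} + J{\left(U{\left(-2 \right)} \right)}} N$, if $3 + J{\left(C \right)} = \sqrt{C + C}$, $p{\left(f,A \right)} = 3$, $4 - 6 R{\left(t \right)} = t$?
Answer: $- \frac{17}{2} - \frac{17 i}{2} \approx -8.5 - 8.5 i$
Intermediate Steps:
$R{\left(t \right)} = \frac{2}{3} - \frac{t}{6}$
$J{\left(C \right)} = -3 + \sqrt{2} \sqrt{C}$ ($J{\left(C \right)} = -3 + \sqrt{C + C} = -3 + \sqrt{2 C} = -3 + \sqrt{2} \sqrt{C}$)
$N = - \frac{17}{2}$ ($N = \left(\frac{2}{3} - \frac{7}{6}\right) 17 = \left(- \frac{1}{2}\right) 17 = - \frac{17}{2} \approx -8.5$)
$\sqrt{p{\left(-3,-1 \right)} + J{\left(U{\left(-2 \right)} \right)}} N = \sqrt{3 - \left(3 - \sqrt{2} \sqrt{-2}\right)} \left(- \frac{17}{2}\right) = \sqrt{3 - \left(3 - \sqrt{2} i \sqrt{2}\right)} \left(- \frac{17}{2}\right) = \sqrt{3 - \left(3 - 2 i\right)} \left(- \frac{17}{2}\right) = \sqrt{2 i} \left(- \frac{17}{2}\right) = \left(1 + i\right) \left(- \frac{17}{2}\right) = - \frac{17}{2} - \frac{17 i}{2}$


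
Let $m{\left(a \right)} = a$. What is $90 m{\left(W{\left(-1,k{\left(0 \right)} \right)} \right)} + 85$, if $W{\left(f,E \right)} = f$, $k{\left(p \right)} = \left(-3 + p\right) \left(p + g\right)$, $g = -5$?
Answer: $-5$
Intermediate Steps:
$k{\left(p \right)} = \left(-5 + p\right) \left(-3 + p\right)$ ($k{\left(p \right)} = \left(-3 + p\right) \left(p - 5\right) = \left(-3 + p\right) \left(-5 + p\right) = \left(-5 + p\right) \left(-3 + p\right)$)
$90 m{\left(W{\left(-1,k{\left(0 \right)} \right)} \right)} + 85 = 90 \left(-1\right) + 85 = -90 + 85 = -5$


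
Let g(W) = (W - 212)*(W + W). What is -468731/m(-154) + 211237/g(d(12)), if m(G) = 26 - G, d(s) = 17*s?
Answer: -130663387/48960 ≈ -2668.8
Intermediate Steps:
g(W) = 2*W*(-212 + W) (g(W) = (-212 + W)*(2*W) = 2*W*(-212 + W))
-468731/m(-154) + 211237/g(d(12)) = -468731/(26 - 1*(-154)) + 211237/((2*(17*12)*(-212 + 17*12))) = -468731/(26 + 154) + 211237/((2*204*(-212 + 204))) = -468731/180 + 211237/((2*204*(-8))) = -468731*1/180 + 211237/(-3264) = -468731/180 + 211237*(-1/3264) = -468731/180 - 211237/3264 = -130663387/48960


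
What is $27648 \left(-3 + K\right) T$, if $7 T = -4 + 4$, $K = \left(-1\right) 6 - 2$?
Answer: $0$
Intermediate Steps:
$K = -8$ ($K = -6 - 2 = -8$)
$T = 0$ ($T = \frac{-4 + 4}{7} = \frac{1}{7} \cdot 0 = 0$)
$27648 \left(-3 + K\right) T = 27648 \left(-3 - 8\right) 0 = 27648 \left(\left(-11\right) 0\right) = 27648 \cdot 0 = 0$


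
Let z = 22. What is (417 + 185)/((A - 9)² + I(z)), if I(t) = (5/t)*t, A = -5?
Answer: 602/201 ≈ 2.9950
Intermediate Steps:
I(t) = 5
(417 + 185)/((A - 9)² + I(z)) = (417 + 185)/((-5 - 9)² + 5) = 602/((-14)² + 5) = 602/(196 + 5) = 602/201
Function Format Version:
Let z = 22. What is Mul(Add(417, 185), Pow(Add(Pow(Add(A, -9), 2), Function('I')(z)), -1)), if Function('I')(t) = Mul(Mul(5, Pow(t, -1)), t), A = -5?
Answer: Rational(602, 201) ≈ 2.9950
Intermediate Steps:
Function('I')(t) = 5
Mul(Add(417, 185), Pow(Add(Pow(Add(A, -9), 2), Function('I')(z)), -1)) = Mul(Add(417, 185), Pow(Add(Pow(Add(-5, -9), 2), 5), -1)) = Mul(602, Pow(Add(Pow(-14, 2), 5), -1)) = Mul(602, Pow(Add(196, 5), -1)) = Mul(602, Pow(201, -1)) = Mul(602, Rational(1, 201)) = Rational(602, 201)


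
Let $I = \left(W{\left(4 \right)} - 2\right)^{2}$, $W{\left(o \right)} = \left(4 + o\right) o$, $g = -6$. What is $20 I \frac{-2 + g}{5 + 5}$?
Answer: $-14400$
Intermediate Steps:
$W{\left(o \right)} = o \left(4 + o\right)$
$I = 900$ ($I = \left(4 \left(4 + 4\right) - 2\right)^{2} = \left(4 \cdot 8 - 2\right)^{2} = \left(32 - 2\right)^{2} = 30^{2} = 900$)
$20 I \frac{-2 + g}{5 + 5} = 20 \cdot 900 \frac{-2 - 6}{5 + 5} = 18000 \left(- \frac{8}{10}\right) = 18000 \left(\left(-8\right) \frac{1}{10}\right) = 18000 \left(- \frac{4}{5}\right) = -14400$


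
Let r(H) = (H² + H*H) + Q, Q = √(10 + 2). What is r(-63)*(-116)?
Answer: -920808 - 232*√3 ≈ -9.2121e+5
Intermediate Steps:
Q = 2*√3 (Q = √12 = 2*√3 ≈ 3.4641)
r(H) = 2*√3 + 2*H² (r(H) = (H² + H*H) + 2*√3 = (H² + H²) + 2*√3 = 2*H² + 2*√3 = 2*√3 + 2*H²)
r(-63)*(-116) = (2*√3 + 2*(-63)²)*(-116) = (2*√3 + 2*3969)*(-116) = (2*√3 + 7938)*(-116) = (7938 + 2*√3)*(-116) = -920808 - 232*√3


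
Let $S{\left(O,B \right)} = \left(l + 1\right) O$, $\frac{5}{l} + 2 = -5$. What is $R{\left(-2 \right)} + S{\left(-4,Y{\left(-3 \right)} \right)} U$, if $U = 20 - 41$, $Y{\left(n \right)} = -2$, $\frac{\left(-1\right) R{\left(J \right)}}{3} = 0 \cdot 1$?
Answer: $24$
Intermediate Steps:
$R{\left(J \right)} = 0$ ($R{\left(J \right)} = - 3 \cdot 0 \cdot 1 = \left(-3\right) 0 = 0$)
$l = - \frac{5}{7}$ ($l = \frac{5}{-2 - 5} = \frac{5}{-7} = 5 \left(- \frac{1}{7}\right) = - \frac{5}{7} \approx -0.71429$)
$S{\left(O,B \right)} = \frac{2 O}{7}$ ($S{\left(O,B \right)} = \left(- \frac{5}{7} + 1\right) O = \frac{2 O}{7}$)
$U = -21$ ($U = 20 - 41 = -21$)
$R{\left(-2 \right)} + S{\left(-4,Y{\left(-3 \right)} \right)} U = 0 + \frac{2}{7} \left(-4\right) \left(-21\right) = 0 - -24 = 0 + 24 = 24$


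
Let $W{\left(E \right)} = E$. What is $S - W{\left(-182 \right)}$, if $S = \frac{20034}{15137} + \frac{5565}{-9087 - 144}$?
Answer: $\frac{8510497401}{46576549} \approx 182.72$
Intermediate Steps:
$S = \frac{33565483}{46576549}$ ($S = 20034 \cdot \frac{1}{15137} + \frac{5565}{-9087 - 144} = \frac{20034}{15137} + \frac{5565}{-9231} = \frac{20034}{15137} + 5565 \left(- \frac{1}{9231}\right) = \frac{20034}{15137} - \frac{1855}{3077} = \frac{33565483}{46576549} \approx 0.72065$)
$S - W{\left(-182 \right)} = \frac{33565483}{46576549} - -182 = \frac{33565483}{46576549} + 182 = \frac{8510497401}{46576549}$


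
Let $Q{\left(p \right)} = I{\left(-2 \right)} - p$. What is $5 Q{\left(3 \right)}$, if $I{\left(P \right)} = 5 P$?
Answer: $-65$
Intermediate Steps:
$Q{\left(p \right)} = -10 - p$ ($Q{\left(p \right)} = 5 \left(-2\right) - p = -10 - p$)
$5 Q{\left(3 \right)} = 5 \left(-10 - 3\right) = 5 \left(-13\right) = -65$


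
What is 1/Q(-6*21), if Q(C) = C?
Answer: -1/126 ≈ -0.0079365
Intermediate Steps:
1/Q(-6*21) = 1/(-6*21) = 1/(-126) = -1/126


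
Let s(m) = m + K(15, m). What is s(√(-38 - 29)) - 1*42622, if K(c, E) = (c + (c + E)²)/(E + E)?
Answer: -42607 - 39*I*√67/134 ≈ -42607.0 - 2.3823*I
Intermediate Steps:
K(c, E) = (c + (E + c)²)/(2*E) (K(c, E) = (c + (E + c)²)/((2*E)) = (c + (E + c)²)*(1/(2*E)) = (c + (E + c)²)/(2*E))
s(m) = m + (15 + (15 + m)²)/(2*m) (s(m) = m + (15 + (m + 15)²)/(2*m) = m + (15 + (15 + m)²)/(2*m))
s(√(-38 - 29)) - 1*42622 = (15 + 120/(√(-38 - 29)) + 3*√(-38 - 29)/2) - 1*42622 = (15 + 120/(√(-67)) + 3*√(-67)/2) - 42622 = (15 + 120/((I*√67)) + 3*(I*√67)/2) - 42622 = (15 + 120*(-I*√67/67) + 3*I*√67/2) - 42622 = (15 - 120*I*√67/67 + 3*I*√67/2) - 42622 = (15 - 39*I*√67/134) - 42622 = -42607 - 39*I*√67/134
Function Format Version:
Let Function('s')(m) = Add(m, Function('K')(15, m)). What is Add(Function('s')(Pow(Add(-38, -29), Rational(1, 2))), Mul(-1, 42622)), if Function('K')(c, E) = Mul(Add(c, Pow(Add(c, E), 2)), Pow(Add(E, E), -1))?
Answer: Add(-42607, Mul(Rational(-39, 134), I, Pow(67, Rational(1, 2)))) ≈ Add(-42607., Mul(-2.3823, I))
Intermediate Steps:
Function('K')(c, E) = Mul(Rational(1, 2), Pow(E, -1), Add(c, Pow(Add(E, c), 2))) (Function('K')(c, E) = Mul(Add(c, Pow(Add(E, c), 2)), Pow(Mul(2, E), -1)) = Mul(Add(c, Pow(Add(E, c), 2)), Mul(Rational(1, 2), Pow(E, -1))) = Mul(Rational(1, 2), Pow(E, -1), Add(c, Pow(Add(E, c), 2))))
Function('s')(m) = Add(m, Mul(Rational(1, 2), Pow(m, -1), Add(15, Pow(Add(15, m), 2)))) (Function('s')(m) = Add(m, Mul(Rational(1, 2), Pow(m, -1), Add(15, Pow(Add(m, 15), 2)))) = Add(m, Mul(Rational(1, 2), Pow(m, -1), Add(15, Pow(Add(15, m), 2)))))
Add(Function('s')(Pow(Add(-38, -29), Rational(1, 2))), Mul(-1, 42622)) = Add(Add(15, Mul(120, Pow(Pow(Add(-38, -29), Rational(1, 2)), -1)), Mul(Rational(3, 2), Pow(Add(-38, -29), Rational(1, 2)))), Mul(-1, 42622)) = Add(Add(15, Mul(120, Pow(Pow(-67, Rational(1, 2)), -1)), Mul(Rational(3, 2), Pow(-67, Rational(1, 2)))), -42622) = Add(Add(15, Mul(120, Pow(Mul(I, Pow(67, Rational(1, 2))), -1)), Mul(Rational(3, 2), Mul(I, Pow(67, Rational(1, 2))))), -42622) = Add(Add(15, Mul(120, Mul(Rational(-1, 67), I, Pow(67, Rational(1, 2)))), Mul(Rational(3, 2), I, Pow(67, Rational(1, 2)))), -42622) = Add(Add(15, Mul(Rational(-120, 67), I, Pow(67, Rational(1, 2))), Mul(Rational(3, 2), I, Pow(67, Rational(1, 2)))), -42622) = Add(Add(15, Mul(Rational(-39, 134), I, Pow(67, Rational(1, 2)))), -42622) = Add(-42607, Mul(Rational(-39, 134), I, Pow(67, Rational(1, 2))))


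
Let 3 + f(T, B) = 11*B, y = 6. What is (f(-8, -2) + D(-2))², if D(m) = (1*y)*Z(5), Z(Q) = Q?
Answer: 25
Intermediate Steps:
D(m) = 30 (D(m) = (1*6)*5 = 6*5 = 30)
f(T, B) = -3 + 11*B
(f(-8, -2) + D(-2))² = ((-3 + 11*(-2)) + 30)² = ((-3 - 22) + 30)² = (-25 + 30)² = 5² = 25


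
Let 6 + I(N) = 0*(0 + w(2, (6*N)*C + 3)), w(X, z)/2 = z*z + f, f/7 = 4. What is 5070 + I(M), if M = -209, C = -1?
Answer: 5064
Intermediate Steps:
f = 28 (f = 7*4 = 28)
w(X, z) = 56 + 2*z² (w(X, z) = 2*(z*z + 28) = 2*(z² + 28) = 2*(28 + z²) = 56 + 2*z²)
I(N) = -6 (I(N) = -6 + 0*(0 + (56 + 2*((6*N)*(-1) + 3)²)) = -6 + 0*(0 + (56 + 2*(-6*N + 3)²)) = -6 + 0*(0 + (56 + 2*(3 - 6*N)²)) = -6 + 0*(56 + 2*(3 - 6*N)²) = -6 + 0 = -6)
5070 + I(M) = 5070 - 6 = 5064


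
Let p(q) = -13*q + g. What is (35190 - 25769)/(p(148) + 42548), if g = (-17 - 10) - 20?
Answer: 9421/40577 ≈ 0.23218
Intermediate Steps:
g = -47 (g = -27 - 20 = -47)
p(q) = -47 - 13*q (p(q) = -13*q - 47 = -47 - 13*q)
(35190 - 25769)/(p(148) + 42548) = (35190 - 25769)/((-47 - 13*148) + 42548) = 9421/((-47 - 1924) + 42548) = 9421/(-1971 + 42548) = 9421/40577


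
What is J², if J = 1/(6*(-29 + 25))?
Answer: 1/576 ≈ 0.0017361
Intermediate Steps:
J = -1/24 (J = 1/(6*(-4)) = 1/(-24) = -1/24 ≈ -0.041667)
J² = (-1/24)² = 1/576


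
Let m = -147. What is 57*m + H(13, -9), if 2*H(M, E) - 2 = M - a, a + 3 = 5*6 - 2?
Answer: -8384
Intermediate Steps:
a = 25 (a = -3 + (5*6 - 2) = -3 + (30 - 2) = -3 + 28 = 25)
H(M, E) = -23/2 + M/2 (H(M, E) = 1 + (M - 1*25)/2 = 1 + (M - 25)/2 = 1 + (-25 + M)/2 = 1 + (-25/2 + M/2) = -23/2 + M/2)
57*m + H(13, -9) = 57*(-147) + (-23/2 + (1/2)*13) = -8379 + (-23/2 + 13/2) = -8379 - 5 = -8384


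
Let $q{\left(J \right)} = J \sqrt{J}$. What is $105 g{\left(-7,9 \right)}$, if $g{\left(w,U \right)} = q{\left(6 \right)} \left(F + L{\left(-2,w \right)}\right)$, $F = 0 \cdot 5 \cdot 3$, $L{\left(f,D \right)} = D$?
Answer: $- 4410 \sqrt{6} \approx -10802.0$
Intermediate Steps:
$q{\left(J \right)} = J^{\frac{3}{2}}$
$F = 0$ ($F = 0 \cdot 3 = 0$)
$g{\left(w,U \right)} = 6 w \sqrt{6}$ ($g{\left(w,U \right)} = 6^{\frac{3}{2}} \left(0 + w\right) = 6 \sqrt{6} w = 6 w \sqrt{6}$)
$105 g{\left(-7,9 \right)} = 105 \cdot 6 \left(-7\right) \sqrt{6} = 105 \left(- 42 \sqrt{6}\right) = - 4410 \sqrt{6}$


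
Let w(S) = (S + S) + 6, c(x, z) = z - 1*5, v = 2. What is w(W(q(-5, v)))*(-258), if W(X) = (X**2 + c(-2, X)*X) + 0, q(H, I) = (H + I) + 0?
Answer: -18576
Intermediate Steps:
q(H, I) = H + I
c(x, z) = -5 + z (c(x, z) = z - 5 = -5 + z)
W(X) = X**2 + X*(-5 + X) (W(X) = (X**2 + (-5 + X)*X) + 0 = (X**2 + X*(-5 + X)) + 0 = X**2 + X*(-5 + X))
w(S) = 6 + 2*S (w(S) = 2*S + 6 = 6 + 2*S)
w(W(q(-5, v)))*(-258) = (6 + 2*((-5 + 2)*(-5 + 2*(-5 + 2))))*(-258) = (6 + 2*(-3*(-5 + 2*(-3))))*(-258) = (6 + 2*(-3*(-5 - 6)))*(-258) = (6 + 2*(-3*(-11)))*(-258) = (6 + 2*33)*(-258) = (6 + 66)*(-258) = 72*(-258) = -18576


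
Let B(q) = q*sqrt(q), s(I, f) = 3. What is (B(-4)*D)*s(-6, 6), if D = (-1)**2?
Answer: -24*I ≈ -24.0*I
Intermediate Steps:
B(q) = q**(3/2)
D = 1
(B(-4)*D)*s(-6, 6) = ((-4)**(3/2)*1)*3 = (-8*I*1)*3 = -8*I*3 = -24*I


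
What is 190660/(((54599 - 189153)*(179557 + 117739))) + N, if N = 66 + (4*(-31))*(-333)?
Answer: 413604463043903/10000591496 ≈ 41358.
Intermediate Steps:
N = 41358 (N = 66 - 124*(-333) = 66 + 41292 = 41358)
190660/(((54599 - 189153)*(179557 + 117739))) + N = 190660/(((54599 - 189153)*(179557 + 117739))) + 41358 = 190660/((-134554*297296)) + 41358 = 190660/(-40002365984) + 41358 = 190660*(-1/40002365984) + 41358 = -47665/10000591496 + 41358 = 413604463043903/10000591496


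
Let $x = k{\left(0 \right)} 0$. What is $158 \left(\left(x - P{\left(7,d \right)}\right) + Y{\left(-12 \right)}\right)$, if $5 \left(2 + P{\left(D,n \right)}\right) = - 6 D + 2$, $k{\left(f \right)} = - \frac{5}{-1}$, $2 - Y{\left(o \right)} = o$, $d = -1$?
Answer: $3792$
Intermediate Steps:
$Y{\left(o \right)} = 2 - o$
$k{\left(f \right)} = 5$ ($k{\left(f \right)} = \left(-5\right) \left(-1\right) = 5$)
$P{\left(D,n \right)} = - \frac{8}{5} - \frac{6 D}{5}$ ($P{\left(D,n \right)} = -2 + \frac{- 6 D + 2}{5} = -2 + \frac{2 - 6 D}{5} = -2 - \left(- \frac{2}{5} + \frac{6 D}{5}\right) = - \frac{8}{5} - \frac{6 D}{5}$)
$x = 0$ ($x = 5 \cdot 0 = 0$)
$158 \left(\left(x - P{\left(7,d \right)}\right) + Y{\left(-12 \right)}\right) = 158 \left(\left(0 - \left(- \frac{8}{5} - \frac{42}{5}\right)\right) + \left(2 - -12\right)\right) = 158 \left(\left(0 - \left(- \frac{8}{5} - \frac{42}{5}\right)\right) + \left(2 + 12\right)\right) = 158 \left(\left(0 - -10\right) + 14\right) = 158 \left(\left(0 + 10\right) + 14\right) = 158 \left(10 + 14\right) = 158 \cdot 24 = 3792$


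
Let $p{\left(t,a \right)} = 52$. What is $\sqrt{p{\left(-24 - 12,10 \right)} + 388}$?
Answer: $2 \sqrt{110} \approx 20.976$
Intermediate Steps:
$\sqrt{p{\left(-24 - 12,10 \right)} + 388} = \sqrt{52 + 388} = \sqrt{440} = 2 \sqrt{110}$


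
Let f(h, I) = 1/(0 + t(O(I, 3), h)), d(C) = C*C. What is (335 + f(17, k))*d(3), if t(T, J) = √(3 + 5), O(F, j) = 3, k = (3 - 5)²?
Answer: 3015 + 9*√2/4 ≈ 3018.2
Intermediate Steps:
d(C) = C²
k = 4 (k = (-2)² = 4)
t(T, J) = 2*√2 (t(T, J) = √8 = 2*√2)
f(h, I) = √2/4 (f(h, I) = 1/(0 + 2*√2) = 1/(2*√2) = √2/4)
(335 + f(17, k))*d(3) = (335 + √2/4)*3² = (335 + √2/4)*9 = 3015 + 9*√2/4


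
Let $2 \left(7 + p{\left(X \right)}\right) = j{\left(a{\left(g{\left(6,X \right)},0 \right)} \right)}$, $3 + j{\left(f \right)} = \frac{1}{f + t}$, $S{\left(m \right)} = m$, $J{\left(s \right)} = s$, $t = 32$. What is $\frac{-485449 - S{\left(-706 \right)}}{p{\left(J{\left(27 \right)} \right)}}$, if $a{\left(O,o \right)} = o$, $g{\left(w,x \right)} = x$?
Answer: $\frac{10341184}{181} \approx 57134.0$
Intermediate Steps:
$j{\left(f \right)} = -3 + \frac{1}{32 + f}$ ($j{\left(f \right)} = -3 + \frac{1}{f + 32} = -3 + \frac{1}{32 + f}$)
$p{\left(X \right)} = - \frac{543}{64}$ ($p{\left(X \right)} = -7 + \frac{\frac{1}{32 + 0} \left(-95 - 0\right)}{2} = -7 + \frac{\frac{1}{32} \left(-95 + 0\right)}{2} = -7 + \frac{\frac{1}{32} \left(-95\right)}{2} = -7 + \frac{1}{2} \left(- \frac{95}{32}\right) = -7 - \frac{95}{64} = - \frac{543}{64}$)
$\frac{-485449 - S{\left(-706 \right)}}{p{\left(J{\left(27 \right)} \right)}} = \frac{-485449 - -706}{- \frac{543}{64}} = \left(-485449 + 706\right) \left(- \frac{64}{543}\right) = \left(-484743\right) \left(- \frac{64}{543}\right) = \frac{10341184}{181}$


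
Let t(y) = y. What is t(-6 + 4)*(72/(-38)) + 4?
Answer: 148/19 ≈ 7.7895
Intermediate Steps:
t(-6 + 4)*(72/(-38)) + 4 = (-6 + 4)*(72/(-38)) + 4 = -144*(-1)/38 + 4 = -2*(-36/19) + 4 = 72/19 + 4 = 148/19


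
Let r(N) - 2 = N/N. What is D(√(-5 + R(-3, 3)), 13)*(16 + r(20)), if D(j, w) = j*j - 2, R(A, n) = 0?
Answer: -133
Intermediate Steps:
r(N) = 3 (r(N) = 2 + N/N = 2 + 1 = 3)
D(j, w) = -2 + j² (D(j, w) = j² - 2 = -2 + j²)
D(√(-5 + R(-3, 3)), 13)*(16 + r(20)) = (-2 + (√(-5 + 0))²)*(16 + 3) = (-2 + (√(-5))²)*19 = (-2 + (I*√5)²)*19 = (-2 - 5)*19 = -7*19 = -133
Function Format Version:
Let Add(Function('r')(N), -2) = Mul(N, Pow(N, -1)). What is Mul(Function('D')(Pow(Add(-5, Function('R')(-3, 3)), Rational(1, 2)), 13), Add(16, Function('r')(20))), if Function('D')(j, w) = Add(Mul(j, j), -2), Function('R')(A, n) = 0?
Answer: -133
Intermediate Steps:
Function('r')(N) = 3 (Function('r')(N) = Add(2, Mul(N, Pow(N, -1))) = Add(2, 1) = 3)
Function('D')(j, w) = Add(-2, Pow(j, 2)) (Function('D')(j, w) = Add(Pow(j, 2), -2) = Add(-2, Pow(j, 2)))
Mul(Function('D')(Pow(Add(-5, Function('R')(-3, 3)), Rational(1, 2)), 13), Add(16, Function('r')(20))) = Mul(Add(-2, Pow(Pow(Add(-5, 0), Rational(1, 2)), 2)), Add(16, 3)) = Mul(Add(-2, Pow(Pow(-5, Rational(1, 2)), 2)), 19) = Mul(Add(-2, Pow(Mul(I, Pow(5, Rational(1, 2))), 2)), 19) = Mul(Add(-2, -5), 19) = Mul(-7, 19) = -133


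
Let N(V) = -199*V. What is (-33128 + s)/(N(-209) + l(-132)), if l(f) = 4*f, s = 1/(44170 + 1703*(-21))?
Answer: -278507095/345216641 ≈ -0.80676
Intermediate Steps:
s = 1/8407 (s = 1/(44170 - 35763) = 1/8407 ≈ 0.00011895)
(-33128 + s)/(N(-209) + l(-132)) = (-33128 + 1/8407)/(-199*(-209) + 4*(-132)) = -278507095/(8407*(41591 - 528)) = -278507095/8407/41063 = -278507095/8407*1/41063 = -278507095/345216641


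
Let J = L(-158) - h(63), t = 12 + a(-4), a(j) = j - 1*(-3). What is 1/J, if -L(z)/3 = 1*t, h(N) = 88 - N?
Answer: -1/58 ≈ -0.017241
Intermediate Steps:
a(j) = 3 + j (a(j) = j + 3 = 3 + j)
t = 11 (t = 12 + (3 - 4) = 12 - 1 = 11)
L(z) = -33 (L(z) = -3*11 = -33)
J = -58 (J = -33 - (88 - 1*63) = -33 - (88 - 63) = -33 - 1*25 = -33 - 25 = -58)
1/J = 1/(-58) = -1/58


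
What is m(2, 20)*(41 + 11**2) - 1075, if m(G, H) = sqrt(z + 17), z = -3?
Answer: -1075 + 162*sqrt(14) ≈ -468.85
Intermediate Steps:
m(G, H) = sqrt(14) (m(G, H) = sqrt(-3 + 17) = sqrt(14))
m(2, 20)*(41 + 11**2) - 1075 = sqrt(14)*(41 + 11**2) - 1075 = sqrt(14)*(41 + 121) - 1075 = sqrt(14)*162 - 1075 = 162*sqrt(14) - 1075 = -1075 + 162*sqrt(14)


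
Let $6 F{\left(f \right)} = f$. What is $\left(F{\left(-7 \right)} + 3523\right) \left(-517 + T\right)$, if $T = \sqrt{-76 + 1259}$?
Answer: $- \frac{10924727}{6} + \frac{274703 \sqrt{7}}{6} \approx -1.6997 \cdot 10^{6}$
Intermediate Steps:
$T = 13 \sqrt{7}$ ($T = \sqrt{1183} = 13 \sqrt{7} \approx 34.395$)
$F{\left(f \right)} = \frac{f}{6}$
$\left(F{\left(-7 \right)} + 3523\right) \left(-517 + T\right) = \left(\frac{1}{6} \left(-7\right) + 3523\right) \left(-517 + 13 \sqrt{7}\right) = \left(- \frac{7}{6} + 3523\right) \left(-517 + 13 \sqrt{7}\right) = \frac{21131 \left(-517 + 13 \sqrt{7}\right)}{6} = - \frac{10924727}{6} + \frac{274703 \sqrt{7}}{6}$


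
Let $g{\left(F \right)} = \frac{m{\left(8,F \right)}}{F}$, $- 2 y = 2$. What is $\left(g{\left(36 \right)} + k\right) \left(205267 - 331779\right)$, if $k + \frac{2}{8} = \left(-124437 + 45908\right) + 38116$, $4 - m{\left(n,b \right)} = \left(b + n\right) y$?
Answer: $\frac{15337777204}{3} \approx 5.1126 \cdot 10^{9}$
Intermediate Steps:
$y = -1$ ($y = \left(- \frac{1}{2}\right) 2 = -1$)
$m{\left(n,b \right)} = 4 + b + n$ ($m{\left(n,b \right)} = 4 - \left(b + n\right) \left(-1\right) = 4 - \left(- b - n\right) = 4 + \left(b + n\right) = 4 + b + n$)
$g{\left(F \right)} = \frac{12 + F}{F}$ ($g{\left(F \right)} = \frac{4 + F + 8}{F} = \frac{12 + F}{F}$)
$k = - \frac{161653}{4}$ ($k = - \frac{1}{4} + \left(\left(-124437 + 45908\right) + 38116\right) = - \frac{1}{4} + \left(-78529 + 38116\right) = - \frac{1}{4} - 40413 = - \frac{161653}{4} \approx -40413.0$)
$\left(g{\left(36 \right)} + k\right) \left(205267 - 331779\right) = \left(\frac{12 + 36}{36} - \frac{161653}{4}\right) \left(205267 - 331779\right) = \left(\frac{1}{36} \cdot 48 - \frac{161653}{4}\right) \left(-126512\right) = \left(\frac{4}{3} - \frac{161653}{4}\right) \left(-126512\right) = \left(- \frac{484943}{12}\right) \left(-126512\right) = \frac{15337777204}{3}$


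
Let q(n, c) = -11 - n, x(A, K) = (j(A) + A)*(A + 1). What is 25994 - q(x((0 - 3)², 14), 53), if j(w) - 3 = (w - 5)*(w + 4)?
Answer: 26645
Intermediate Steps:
j(w) = 3 + (-5 + w)*(4 + w) (j(w) = 3 + (w - 5)*(w + 4) = 3 + (-5 + w)*(4 + w))
x(A, K) = (1 + A)*(-17 + A²) (x(A, K) = ((-17 + A² - A) + A)*(A + 1) = (-17 + A²)*(1 + A) = (1 + A)*(-17 + A²))
25994 - q(x((0 - 3)², 14), 53) = 25994 - (-11 - (-17 + ((0 - 3)²)² + ((0 - 3)²)³ - 17*(0 - 3)²)) = 25994 - (-11 - (-17 + ((-3)²)² + ((-3)²)³ - 17*(-3)²)) = 25994 - (-11 - (-17 + 9² + 9³ - 17*9)) = 25994 - (-11 - (-17 + 81 + 729 - 153)) = 25994 - (-11 - 1*640) = 25994 - (-11 - 640) = 25994 - 1*(-651) = 25994 + 651 = 26645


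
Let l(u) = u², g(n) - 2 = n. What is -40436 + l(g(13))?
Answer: -40211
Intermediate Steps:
g(n) = 2 + n
-40436 + l(g(13)) = -40436 + (2 + 13)² = -40436 + 15² = -40436 + 225 = -40211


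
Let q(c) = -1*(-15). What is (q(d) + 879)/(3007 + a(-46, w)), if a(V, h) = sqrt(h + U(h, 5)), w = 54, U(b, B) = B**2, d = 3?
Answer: 448043/1506995 - 149*sqrt(79)/1506995 ≈ 0.29643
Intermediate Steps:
q(c) = 15
a(V, h) = sqrt(25 + h) (a(V, h) = sqrt(h + 5**2) = sqrt(h + 25) = sqrt(25 + h))
(q(d) + 879)/(3007 + a(-46, w)) = (15 + 879)/(3007 + sqrt(25 + 54)) = 894/(3007 + sqrt(79))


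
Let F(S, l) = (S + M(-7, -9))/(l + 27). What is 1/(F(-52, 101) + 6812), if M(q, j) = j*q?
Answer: 128/871947 ≈ 0.00014680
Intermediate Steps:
F(S, l) = (63 + S)/(27 + l) (F(S, l) = (S - 9*(-7))/(l + 27) = (S + 63)/(27 + l) = (63 + S)/(27 + l))
1/(F(-52, 101) + 6812) = 1/((63 - 52)/(27 + 101) + 6812) = 1/(11/128 + 6812) = 1/(871947/128) = 128/871947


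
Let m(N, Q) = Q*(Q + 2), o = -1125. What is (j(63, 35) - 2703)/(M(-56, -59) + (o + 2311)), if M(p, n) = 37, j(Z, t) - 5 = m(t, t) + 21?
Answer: -1382/1223 ≈ -1.1300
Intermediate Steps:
m(N, Q) = Q*(2 + Q)
j(Z, t) = 26 + t*(2 + t) (j(Z, t) = 5 + (t*(2 + t) + 21) = 5 + (21 + t*(2 + t)) = 26 + t*(2 + t))
(j(63, 35) - 2703)/(M(-56, -59) + (o + 2311)) = ((26 + 35*(2 + 35)) - 2703)/(37 + (-1125 + 2311)) = ((26 + 35*37) - 2703)/(37 + 1186) = ((26 + 1295) - 2703)/1223 = (1321 - 2703)*(1/1223) = -1382*1/1223 = -1382/1223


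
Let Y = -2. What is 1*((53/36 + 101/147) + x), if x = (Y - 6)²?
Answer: 116705/1764 ≈ 66.159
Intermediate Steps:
x = 64 (x = (-2 - 6)² = (-8)² = 64)
1*((53/36 + 101/147) + x) = 1*((53/36 + 101/147) + 64) = 1*(3809/1764 + 64) = 1*(116705/1764) = 116705/1764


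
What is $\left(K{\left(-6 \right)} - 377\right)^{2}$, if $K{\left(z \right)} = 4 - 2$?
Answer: $140625$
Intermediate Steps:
$K{\left(z \right)} = 2$ ($K{\left(z \right)} = 4 - 2 = 2$)
$\left(K{\left(-6 \right)} - 377\right)^{2} = \left(2 - 377\right)^{2} = \left(-375\right)^{2} = 140625$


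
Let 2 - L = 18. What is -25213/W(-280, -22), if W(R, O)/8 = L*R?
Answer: -25213/35840 ≈ -0.70349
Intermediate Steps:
L = -16 (L = 2 - 1*18 = 2 - 18 = -16)
W(R, O) = -128*R (W(R, O) = 8*(-16*R) = -128*R)
-25213/W(-280, -22) = -25213/((-128*(-280))) = -25213/35840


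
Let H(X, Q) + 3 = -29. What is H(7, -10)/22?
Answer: -16/11 ≈ -1.4545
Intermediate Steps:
H(X, Q) = -32 (H(X, Q) = -3 - 29 = -32)
H(7, -10)/22 = -32/22 = (1/22)*(-32) = -16/11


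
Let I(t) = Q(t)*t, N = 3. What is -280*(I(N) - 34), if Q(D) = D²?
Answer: 1960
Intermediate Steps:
I(t) = t³ (I(t) = t²*t = t³)
-280*(I(N) - 34) = -280*(3³ - 34) = -280*(27 - 34) = -280*(-7) = 1960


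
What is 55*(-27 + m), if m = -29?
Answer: -3080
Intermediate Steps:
55*(-27 + m) = 55*(-27 - 29) = 55*(-56) = -3080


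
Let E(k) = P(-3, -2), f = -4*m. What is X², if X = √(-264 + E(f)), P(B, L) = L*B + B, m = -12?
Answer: -261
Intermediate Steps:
P(B, L) = B + B*L (P(B, L) = B*L + B = B + B*L)
f = 48 (f = -4*(-12) = 48)
E(k) = 3 (E(k) = -3*(1 - 2) = -3*(-1) = 3)
X = 3*I*√29 (X = √(-264 + 3) = √(-261) = 3*I*√29 ≈ 16.155*I)
X² = (3*I*√29)² = -261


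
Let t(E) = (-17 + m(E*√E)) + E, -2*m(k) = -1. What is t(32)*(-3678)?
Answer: -57009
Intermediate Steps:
m(k) = ½ (m(k) = -½*(-1) = ½)
t(E) = -33/2 + E (t(E) = (-17 + ½) + E = -33/2 + E)
t(32)*(-3678) = (-33/2 + 32)*(-3678) = (31/2)*(-3678) = -57009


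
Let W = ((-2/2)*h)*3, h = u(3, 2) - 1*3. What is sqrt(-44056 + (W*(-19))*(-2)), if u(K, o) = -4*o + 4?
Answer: I*sqrt(43258) ≈ 207.99*I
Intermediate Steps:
u(K, o) = 4 - 4*o
h = -7 (h = (4 - 4*2) - 1*3 = (4 - 8) - 3 = -4 - 3 = -7)
W = 21 (W = (-2/2*(-7))*3 = (-2*1/2*(-7))*3 = -1*(-7)*3 = 7*3 = 21)
sqrt(-44056 + (W*(-19))*(-2)) = sqrt(-44056 + (21*(-19))*(-2)) = sqrt(-44056 - 399*(-2)) = sqrt(-44056 + 798) = sqrt(-43258) = I*sqrt(43258)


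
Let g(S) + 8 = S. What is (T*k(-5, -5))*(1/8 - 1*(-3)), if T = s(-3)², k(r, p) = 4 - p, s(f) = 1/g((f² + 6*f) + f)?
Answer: 9/128 ≈ 0.070313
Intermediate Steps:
g(S) = -8 + S
s(f) = 1/(-8 + f² + 7*f) (s(f) = 1/(-8 + ((f² + 6*f) + f)) = 1/(-8 + (f² + 7*f)) = 1/(-8 + f² + 7*f))
T = 1/400 (T = (1/(-8 - 3*(7 - 3)))² = (1/(-8 - 3*4))² = (1/(-8 - 12))² = (1/(-20))² = (-1/20)² = 1/400 ≈ 0.0025000)
(T*k(-5, -5))*(1/8 - 1*(-3)) = ((4 - 1*(-5))/400)*(1/8 - 1*(-3)) = ((4 + 5)/400)*(⅛ + 3) = ((1/400)*9)*(25/8) = (9/400)*(25/8) = 9/128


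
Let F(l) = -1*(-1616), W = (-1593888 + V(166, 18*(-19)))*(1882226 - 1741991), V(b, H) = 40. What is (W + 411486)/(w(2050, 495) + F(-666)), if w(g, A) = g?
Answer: -2865549523/47 ≈ -6.0969e+7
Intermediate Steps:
W = -223513274280 (W = (-1593888 + 40)*(1882226 - 1741991) = -1593848*140235 = -223513274280)
F(l) = 1616
(W + 411486)/(w(2050, 495) + F(-666)) = (-223513274280 + 411486)/(2050 + 1616) = -223512862794/3666 = -223512862794*1/3666 = -2865549523/47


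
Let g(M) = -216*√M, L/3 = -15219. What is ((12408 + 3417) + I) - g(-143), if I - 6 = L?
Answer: -29826 + 216*I*√143 ≈ -29826.0 + 2583.0*I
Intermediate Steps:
L = -45657 (L = 3*(-15219) = -45657)
I = -45651 (I = 6 - 45657 = -45651)
((12408 + 3417) + I) - g(-143) = ((12408 + 3417) - 45651) - (-216)*√(-143) = (15825 - 45651) - (-216)*I*√143 = -29826 - (-216)*I*√143 = -29826 + 216*I*√143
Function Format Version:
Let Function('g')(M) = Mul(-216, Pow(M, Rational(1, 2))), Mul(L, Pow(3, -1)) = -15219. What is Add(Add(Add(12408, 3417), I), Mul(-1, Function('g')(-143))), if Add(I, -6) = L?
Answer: Add(-29826, Mul(216, I, Pow(143, Rational(1, 2)))) ≈ Add(-29826., Mul(2583.0, I))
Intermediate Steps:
L = -45657 (L = Mul(3, -15219) = -45657)
I = -45651 (I = Add(6, -45657) = -45651)
Add(Add(Add(12408, 3417), I), Mul(-1, Function('g')(-143))) = Add(Add(Add(12408, 3417), -45651), Mul(-1, Mul(-216, Pow(-143, Rational(1, 2))))) = Add(Add(15825, -45651), Mul(-1, Mul(-216, Mul(I, Pow(143, Rational(1, 2)))))) = Add(-29826, Mul(-1, Mul(-216, I, Pow(143, Rational(1, 2))))) = Add(-29826, Mul(216, I, Pow(143, Rational(1, 2))))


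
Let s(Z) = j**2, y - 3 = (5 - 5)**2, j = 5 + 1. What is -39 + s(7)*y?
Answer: 69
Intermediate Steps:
j = 6
y = 3 (y = 3 + (5 - 5)**2 = 3 + 0**2 = 3 + 0 = 3)
s(Z) = 36 (s(Z) = 6**2 = 36)
-39 + s(7)*y = -39 + 36*3 = -39 + 108 = 69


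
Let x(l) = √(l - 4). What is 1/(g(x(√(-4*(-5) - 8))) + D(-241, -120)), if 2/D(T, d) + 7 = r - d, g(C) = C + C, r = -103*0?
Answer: 1/(2/113 + 2*I*√(4 - 2*√3)) ≈ 0.008256 - 0.68291*I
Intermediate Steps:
r = 0
x(l) = √(-4 + l)
g(C) = 2*C
D(T, d) = 2/(-7 - d) (D(T, d) = 2/(-7 + (0 - d)) = 2/(-7 - d))
1/(g(x(√(-4*(-5) - 8))) + D(-241, -120)) = 1/(2*√(-4 + √(-4*(-5) - 8)) - 2/(7 - 120)) = 1/(2*√(-4 + √(20 - 8)) - 2/(-113)) = 1/(2*√(-4 + √12) - 2*(-1/113)) = 1/(2*√(-4 + 2*√3) + 2/113) = 1/(2/113 + 2*√(-4 + 2*√3))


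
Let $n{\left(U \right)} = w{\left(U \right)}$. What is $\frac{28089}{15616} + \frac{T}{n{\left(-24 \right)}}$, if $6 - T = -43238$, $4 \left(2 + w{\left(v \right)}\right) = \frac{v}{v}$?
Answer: $- \frac{2700996593}{109312} \approx -24709.0$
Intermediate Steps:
$w{\left(v \right)} = - \frac{7}{4}$ ($w{\left(v \right)} = -2 + \frac{v \frac{1}{v}}{4} = -2 + \frac{1}{4} \cdot 1 = -2 + \frac{1}{4} = - \frac{7}{4}$)
$n{\left(U \right)} = - \frac{7}{4}$
$T = 43244$ ($T = 6 - -43238 = 6 + 43238 = 43244$)
$\frac{28089}{15616} + \frac{T}{n{\left(-24 \right)}} = \frac{28089}{15616} + \frac{43244}{- \frac{7}{4}} = 28089 \cdot \frac{1}{15616} + 43244 \left(- \frac{4}{7}\right) = \frac{28089}{15616} - \frac{172976}{7} = - \frac{2700996593}{109312}$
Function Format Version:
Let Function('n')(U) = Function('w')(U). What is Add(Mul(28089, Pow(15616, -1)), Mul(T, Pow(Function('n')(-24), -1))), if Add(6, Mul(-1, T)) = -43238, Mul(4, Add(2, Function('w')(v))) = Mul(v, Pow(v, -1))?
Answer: Rational(-2700996593, 109312) ≈ -24709.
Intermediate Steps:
Function('w')(v) = Rational(-7, 4) (Function('w')(v) = Add(-2, Mul(Rational(1, 4), Mul(v, Pow(v, -1)))) = Add(-2, Mul(Rational(1, 4), 1)) = Add(-2, Rational(1, 4)) = Rational(-7, 4))
Function('n')(U) = Rational(-7, 4)
T = 43244 (T = Add(6, Mul(-1, -43238)) = Add(6, 43238) = 43244)
Add(Mul(28089, Pow(15616, -1)), Mul(T, Pow(Function('n')(-24), -1))) = Add(Mul(28089, Pow(15616, -1)), Mul(43244, Pow(Rational(-7, 4), -1))) = Add(Mul(28089, Rational(1, 15616)), Mul(43244, Rational(-4, 7))) = Add(Rational(28089, 15616), Rational(-172976, 7)) = Rational(-2700996593, 109312)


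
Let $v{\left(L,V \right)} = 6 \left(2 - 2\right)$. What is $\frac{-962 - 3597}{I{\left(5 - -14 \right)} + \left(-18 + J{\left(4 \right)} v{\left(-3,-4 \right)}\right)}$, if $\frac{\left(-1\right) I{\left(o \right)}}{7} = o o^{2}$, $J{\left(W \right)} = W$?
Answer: $\frac{4559}{48031} \approx 0.094918$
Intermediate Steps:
$v{\left(L,V \right)} = 0$ ($v{\left(L,V \right)} = 6 \cdot 0 = 0$)
$I{\left(o \right)} = - 7 o^{3}$ ($I{\left(o \right)} = - 7 o o^{2} = - 7 o^{3}$)
$\frac{-962 - 3597}{I{\left(5 - -14 \right)} + \left(-18 + J{\left(4 \right)} v{\left(-3,-4 \right)}\right)} = \frac{-962 - 3597}{- 7 \left(5 - -14\right)^{3} + \left(-18 + 4 \cdot 0\right)} = - \frac{4559}{- 7 \left(5 + 14\right)^{3} + \left(-18 + 0\right)} = - \frac{4559}{- 7 \cdot 19^{3} - 18} = - \frac{4559}{\left(-7\right) 6859 - 18} = - \frac{4559}{-48013 - 18} = - \frac{4559}{-48031} = \left(-4559\right) \left(- \frac{1}{48031}\right) = \frac{4559}{48031}$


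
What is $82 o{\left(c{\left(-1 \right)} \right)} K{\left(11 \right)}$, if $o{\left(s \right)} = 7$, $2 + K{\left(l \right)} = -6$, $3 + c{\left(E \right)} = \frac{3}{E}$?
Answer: $-4592$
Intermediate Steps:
$c{\left(E \right)} = -3 + \frac{3}{E}$
$K{\left(l \right)} = -8$ ($K{\left(l \right)} = -2 - 6 = -8$)
$82 o{\left(c{\left(-1 \right)} \right)} K{\left(11 \right)} = 82 \cdot 7 \left(-8\right) = 574 \left(-8\right) = -4592$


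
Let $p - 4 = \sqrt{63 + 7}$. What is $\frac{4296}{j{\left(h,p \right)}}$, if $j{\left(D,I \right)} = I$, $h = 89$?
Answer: $- \frac{2864}{9} + \frac{716 \sqrt{70}}{9} \approx 347.39$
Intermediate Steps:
$p = 4 + \sqrt{70}$ ($p = 4 + \sqrt{63 + 7} = 4 + \sqrt{70} \approx 12.367$)
$\frac{4296}{j{\left(h,p \right)}} = \frac{4296}{4 + \sqrt{70}}$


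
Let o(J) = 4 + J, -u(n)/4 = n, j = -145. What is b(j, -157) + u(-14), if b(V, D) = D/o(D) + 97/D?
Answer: 1354984/24021 ≈ 56.408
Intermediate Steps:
u(n) = -4*n
b(V, D) = 97/D + D/(4 + D) (b(V, D) = D/(4 + D) + 97/D = 97/D + D/(4 + D))
b(j, -157) + u(-14) = (97/(-157) - 157/(4 - 157)) - 4*(-14) = (97*(-1/157) - 157/(-153)) + 56 = (-97/157 - 157*(-1/153)) + 56 = (-97/157 + 157/153) + 56 = 9808/24021 + 56 = 1354984/24021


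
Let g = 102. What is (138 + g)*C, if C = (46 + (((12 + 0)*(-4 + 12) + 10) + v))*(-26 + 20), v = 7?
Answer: -228960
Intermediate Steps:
C = -954 (C = (46 + (((12 + 0)*(-4 + 12) + 10) + 7))*(-26 + 20) = (46 + ((12*8 + 10) + 7))*(-6) = (46 + ((96 + 10) + 7))*(-6) = (46 + (106 + 7))*(-6) = (46 + 113)*(-6) = 159*(-6) = -954)
(138 + g)*C = (138 + 102)*(-954) = 240*(-954) = -228960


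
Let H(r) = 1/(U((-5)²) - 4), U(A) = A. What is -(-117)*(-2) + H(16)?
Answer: -4913/21 ≈ -233.95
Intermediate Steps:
H(r) = 1/21 (H(r) = 1/((-5)² - 4) = 1/(25 - 4) = 1/21)
-(-117)*(-2) + H(16) = -(-117)*(-2) + 1/21 = -1*234 + 1/21 = -234 + 1/21 = -4913/21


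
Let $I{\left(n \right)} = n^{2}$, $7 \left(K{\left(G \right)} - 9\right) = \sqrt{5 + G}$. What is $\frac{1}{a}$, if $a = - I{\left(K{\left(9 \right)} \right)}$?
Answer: $- \frac{49}{\left(63 + \sqrt{14}\right)^{2}} \approx -0.011$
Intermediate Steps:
$K{\left(G \right)} = 9 + \frac{\sqrt{5 + G}}{7}$
$a = - \left(9 + \frac{\sqrt{14}}{7}\right)^{2}$ ($a = - \left(9 + \frac{\sqrt{5 + 9}}{7}\right)^{2} = - \left(9 + \frac{\sqrt{14}}{7}\right)^{2} \approx -90.907$)
$\frac{1}{a} = \frac{1}{\left(- \frac{1}{49}\right) \left(63 + \sqrt{14}\right)^{2}} = - \frac{49}{\left(63 + \sqrt{14}\right)^{2}}$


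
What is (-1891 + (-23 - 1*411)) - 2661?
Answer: -4986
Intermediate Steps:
(-1891 + (-23 - 1*411)) - 2661 = (-1891 + (-23 - 411)) - 2661 = (-1891 - 434) - 2661 = -2325 - 2661 = -4986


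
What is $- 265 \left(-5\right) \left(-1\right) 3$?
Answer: $-3975$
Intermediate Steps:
$- 265 \left(-5\right) \left(-1\right) 3 = - 265 \cdot 5 \cdot 3 = \left(-265\right) 15 = -3975$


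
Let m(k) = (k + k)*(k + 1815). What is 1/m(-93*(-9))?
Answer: 1/4439448 ≈ 2.2525e-7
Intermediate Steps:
m(k) = 2*k*(1815 + k) (m(k) = (2*k)*(1815 + k) = 2*k*(1815 + k))
1/m(-93*(-9)) = 1/(2*(-93*(-9))*(1815 - 93*(-9))) = 1/(2*837*(1815 + 837)) = 1/(2*837*2652) = 1/4439448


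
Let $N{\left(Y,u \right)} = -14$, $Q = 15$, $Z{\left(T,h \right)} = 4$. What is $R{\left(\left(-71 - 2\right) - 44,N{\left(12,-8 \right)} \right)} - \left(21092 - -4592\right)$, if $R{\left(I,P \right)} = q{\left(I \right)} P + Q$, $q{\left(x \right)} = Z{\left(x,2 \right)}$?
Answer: $-25725$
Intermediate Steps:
$q{\left(x \right)} = 4$
$R{\left(I,P \right)} = 15 + 4 P$ ($R{\left(I,P \right)} = 4 P + 15 = 15 + 4 P$)
$R{\left(\left(-71 - 2\right) - 44,N{\left(12,-8 \right)} \right)} - \left(21092 - -4592\right) = \left(15 + 4 \left(-14\right)\right) - \left(21092 - -4592\right) = \left(15 - 56\right) - \left(21092 + 4592\right) = -41 - 25684 = -25725$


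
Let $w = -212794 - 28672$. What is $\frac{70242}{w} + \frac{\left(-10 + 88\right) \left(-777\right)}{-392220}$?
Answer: $- \frac{358778579}{2630772070} \approx -0.13638$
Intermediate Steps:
$w = -241466$ ($w = -212794 - 28672 = -241466$)
$\frac{70242}{w} + \frac{\left(-10 + 88\right) \left(-777\right)}{-392220} = \frac{70242}{-241466} + \frac{\left(-10 + 88\right) \left(-777\right)}{-392220} = 70242 \left(- \frac{1}{241466}\right) + 78 \left(-777\right) \left(- \frac{1}{392220}\right) = - \frac{35121}{120733} - - \frac{3367}{21790} = - \frac{35121}{120733} + \frac{3367}{21790} = - \frac{358778579}{2630772070}$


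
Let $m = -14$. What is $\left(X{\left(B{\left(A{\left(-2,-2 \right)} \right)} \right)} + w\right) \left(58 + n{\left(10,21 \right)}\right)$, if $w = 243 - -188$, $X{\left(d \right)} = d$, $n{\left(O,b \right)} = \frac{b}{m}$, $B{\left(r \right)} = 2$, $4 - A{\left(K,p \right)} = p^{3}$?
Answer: $\frac{48929}{2} \approx 24465.0$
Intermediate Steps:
$A{\left(K,p \right)} = 4 - p^{3}$
$n{\left(O,b \right)} = - \frac{b}{14}$ ($n{\left(O,b \right)} = \frac{b}{-14} = b \left(- \frac{1}{14}\right) = - \frac{b}{14}$)
$w = 431$ ($w = 243 + 188 = 431$)
$\left(X{\left(B{\left(A{\left(-2,-2 \right)} \right)} \right)} + w\right) \left(58 + n{\left(10,21 \right)}\right) = \left(2 + 431\right) \left(58 - \frac{3}{2}\right) = 433 \left(58 - \frac{3}{2}\right) = 433 \cdot \frac{113}{2} = \frac{48929}{2}$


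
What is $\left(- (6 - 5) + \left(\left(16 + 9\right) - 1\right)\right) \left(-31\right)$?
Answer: $-713$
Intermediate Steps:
$\left(- (6 - 5) + \left(\left(16 + 9\right) - 1\right)\right) \left(-31\right) = \left(\left(-1\right) 1 + \left(25 - 1\right)\right) \left(-31\right) = \left(-1 + 24\right) \left(-31\right) = 23 \left(-31\right) = -713$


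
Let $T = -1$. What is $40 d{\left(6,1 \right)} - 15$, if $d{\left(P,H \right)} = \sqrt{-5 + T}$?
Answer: $-15 + 40 i \sqrt{6} \approx -15.0 + 97.98 i$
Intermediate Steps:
$d{\left(P,H \right)} = i \sqrt{6}$ ($d{\left(P,H \right)} = \sqrt{-5 - 1} = \sqrt{-6} = i \sqrt{6}$)
$40 d{\left(6,1 \right)} - 15 = 40 i \sqrt{6} - 15 = -15 + 40 i \sqrt{6}$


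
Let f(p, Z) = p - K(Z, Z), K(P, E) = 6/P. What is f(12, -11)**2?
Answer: 19044/121 ≈ 157.39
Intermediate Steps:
f(p, Z) = p - 6/Z
f(12, -11)**2 = (12 - 6/(-11))**2 = (12 - 6*(-1/11))**2 = (12 + 6/11)**2 = (138/11)**2 = 19044/121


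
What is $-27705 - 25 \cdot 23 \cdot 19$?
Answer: $-38630$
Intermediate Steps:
$-27705 - 25 \cdot 23 \cdot 19 = -27705 - 575 \cdot 19 = -27705 - 10925 = -38630$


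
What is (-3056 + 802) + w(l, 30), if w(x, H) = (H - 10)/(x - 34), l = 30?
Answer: -2259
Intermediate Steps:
w(x, H) = (-10 + H)/(-34 + x)
(-3056 + 802) + w(l, 30) = (-3056 + 802) + (-10 + 30)/(-34 + 30) = -2254 + 20/(-4) = -2254 - 1/4*20 = -2254 - 5 = -2259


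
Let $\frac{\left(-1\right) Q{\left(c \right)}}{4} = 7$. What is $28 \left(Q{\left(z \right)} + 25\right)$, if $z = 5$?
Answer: $-84$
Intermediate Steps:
$Q{\left(c \right)} = -28$ ($Q{\left(c \right)} = \left(-4\right) 7 = -28$)
$28 \left(Q{\left(z \right)} + 25\right) = 28 \left(-28 + 25\right) = 28 \left(-3\right) = -84$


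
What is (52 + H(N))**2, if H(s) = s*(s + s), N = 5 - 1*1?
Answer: 7056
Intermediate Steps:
N = 4 (N = 5 - 1 = 4)
H(s) = 2*s**2 (H(s) = s*(2*s) = 2*s**2)
(52 + H(N))**2 = (52 + 2*4**2)**2 = (52 + 2*16)**2 = (52 + 32)**2 = 84**2 = 7056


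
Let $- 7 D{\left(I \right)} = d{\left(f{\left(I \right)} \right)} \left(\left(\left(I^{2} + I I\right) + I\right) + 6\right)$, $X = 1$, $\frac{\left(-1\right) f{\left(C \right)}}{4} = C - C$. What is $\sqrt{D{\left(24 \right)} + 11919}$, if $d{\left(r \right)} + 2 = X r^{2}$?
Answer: $\frac{3 \sqrt{66731}}{7} \approx 110.71$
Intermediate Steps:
$f{\left(C \right)} = 0$ ($f{\left(C \right)} = - 4 \left(C - C\right) = \left(-4\right) 0 = 0$)
$d{\left(r \right)} = -2 + r^{2}$ ($d{\left(r \right)} = -2 + 1 r^{2} = -2 + r^{2}$)
$D{\left(I \right)} = \frac{12}{7} + \frac{2 I}{7} + \frac{4 I^{2}}{7}$ ($D{\left(I \right)} = - \frac{\left(-2 + 0^{2}\right) \left(\left(\left(I^{2} + I I\right) + I\right) + 6\right)}{7} = - \frac{\left(-2 + 0\right) \left(\left(\left(I^{2} + I^{2}\right) + I\right) + 6\right)}{7} = - \frac{\left(-2\right) \left(\left(2 I^{2} + I\right) + 6\right)}{7} = - \frac{\left(-2\right) \left(\left(I + 2 I^{2}\right) + 6\right)}{7} = - \frac{\left(-2\right) \left(6 + I + 2 I^{2}\right)}{7} = - \frac{-12 - 4 I^{2} - 2 I}{7} = \frac{12}{7} + \frac{2 I}{7} + \frac{4 I^{2}}{7}$)
$\sqrt{D{\left(24 \right)} + 11919} = \sqrt{\left(\frac{12}{7} + \frac{2}{7} \cdot 24 + \frac{4 \cdot 24^{2}}{7}\right) + 11919} = \sqrt{\left(\frac{12}{7} + \frac{48}{7} + \frac{4}{7} \cdot 576\right) + 11919} = \sqrt{\left(\frac{12}{7} + \frac{48}{7} + \frac{2304}{7}\right) + 11919} = \sqrt{\frac{2364}{7} + 11919} = \sqrt{\frac{85797}{7}} = \frac{3 \sqrt{66731}}{7}$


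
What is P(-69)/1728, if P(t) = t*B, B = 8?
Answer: -23/72 ≈ -0.31944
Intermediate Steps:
P(t) = 8*t (P(t) = t*8 = 8*t)
P(-69)/1728 = (8*(-69))/1728 = -552*1/1728 = -23/72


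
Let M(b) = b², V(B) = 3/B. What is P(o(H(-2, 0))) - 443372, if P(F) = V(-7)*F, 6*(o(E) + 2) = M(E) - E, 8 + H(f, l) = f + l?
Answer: -443379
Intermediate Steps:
H(f, l) = -8 + f + l (H(f, l) = -8 + (f + l) = -8 + f + l)
o(E) = -2 - E/6 + E²/6 (o(E) = -2 + (E² - E)/6 = -2 + (-E/6 + E²/6) = -2 - E/6 + E²/6)
P(F) = -3*F/7 (P(F) = (3/(-7))*F = (3*(-⅐))*F = -3*F/7)
P(o(H(-2, 0))) - 443372 = -3*(-2 - (-8 - 2 + 0)/6 + (-8 - 2 + 0)²/6)/7 - 443372 = -3*(-2 - ⅙*(-10) + (⅙)*(-10)²)/7 - 443372 = -3*(-2 + 5/3 + (⅙)*100)/7 - 443372 = -3*(-2 + 5/3 + 50/3)/7 - 443372 = -3/7*49/3 - 443372 = -7 - 443372 = -443379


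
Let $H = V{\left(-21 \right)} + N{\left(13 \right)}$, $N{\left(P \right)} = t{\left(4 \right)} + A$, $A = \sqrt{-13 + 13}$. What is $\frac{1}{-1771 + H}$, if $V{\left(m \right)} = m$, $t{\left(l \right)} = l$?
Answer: $- \frac{1}{1788} \approx -0.00055928$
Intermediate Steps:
$A = 0$ ($A = \sqrt{0} = 0$)
$N{\left(P \right)} = 4$ ($N{\left(P \right)} = 4 + 0 = 4$)
$H = -17$ ($H = -21 + 4 = -17$)
$\frac{1}{-1771 + H} = \frac{1}{-1771 - 17} = \frac{1}{-1788} = - \frac{1}{1788}$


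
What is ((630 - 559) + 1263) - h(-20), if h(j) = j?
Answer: 1354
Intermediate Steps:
((630 - 559) + 1263) - h(-20) = ((630 - 559) + 1263) - 1*(-20) = (71 + 1263) + 20 = 1334 + 20 = 1354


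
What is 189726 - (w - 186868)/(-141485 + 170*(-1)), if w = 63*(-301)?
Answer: 26875430699/141655 ≈ 1.8972e+5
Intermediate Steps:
w = -18963
189726 - (w - 186868)/(-141485 + 170*(-1)) = 189726 - (-18963 - 186868)/(-141485 + 170*(-1)) = 189726 - (-205831)/(-141485 - 170) = 189726 - (-205831)/(-141655) = 189726 - (-205831)*(-1)/141655 = 189726 - 1*205831/141655 = 189726 - 205831/141655 = 26875430699/141655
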